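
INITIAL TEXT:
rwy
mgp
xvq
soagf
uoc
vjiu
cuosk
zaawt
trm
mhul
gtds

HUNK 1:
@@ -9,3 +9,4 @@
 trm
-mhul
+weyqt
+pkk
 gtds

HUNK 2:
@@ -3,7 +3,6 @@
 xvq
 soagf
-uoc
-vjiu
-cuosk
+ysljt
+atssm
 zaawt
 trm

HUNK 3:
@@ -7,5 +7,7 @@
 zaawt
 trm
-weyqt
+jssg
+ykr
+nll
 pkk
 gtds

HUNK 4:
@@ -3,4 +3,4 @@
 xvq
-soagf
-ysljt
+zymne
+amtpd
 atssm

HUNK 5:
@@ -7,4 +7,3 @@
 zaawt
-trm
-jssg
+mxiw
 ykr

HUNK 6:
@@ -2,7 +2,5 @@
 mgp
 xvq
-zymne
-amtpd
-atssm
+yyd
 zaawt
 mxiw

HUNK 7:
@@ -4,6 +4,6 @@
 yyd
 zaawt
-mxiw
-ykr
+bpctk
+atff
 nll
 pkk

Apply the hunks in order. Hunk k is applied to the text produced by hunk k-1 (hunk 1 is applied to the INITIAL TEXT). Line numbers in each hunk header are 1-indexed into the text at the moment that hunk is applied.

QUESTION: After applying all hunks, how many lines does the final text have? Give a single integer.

Hunk 1: at line 9 remove [mhul] add [weyqt,pkk] -> 12 lines: rwy mgp xvq soagf uoc vjiu cuosk zaawt trm weyqt pkk gtds
Hunk 2: at line 3 remove [uoc,vjiu,cuosk] add [ysljt,atssm] -> 11 lines: rwy mgp xvq soagf ysljt atssm zaawt trm weyqt pkk gtds
Hunk 3: at line 7 remove [weyqt] add [jssg,ykr,nll] -> 13 lines: rwy mgp xvq soagf ysljt atssm zaawt trm jssg ykr nll pkk gtds
Hunk 4: at line 3 remove [soagf,ysljt] add [zymne,amtpd] -> 13 lines: rwy mgp xvq zymne amtpd atssm zaawt trm jssg ykr nll pkk gtds
Hunk 5: at line 7 remove [trm,jssg] add [mxiw] -> 12 lines: rwy mgp xvq zymne amtpd atssm zaawt mxiw ykr nll pkk gtds
Hunk 6: at line 2 remove [zymne,amtpd,atssm] add [yyd] -> 10 lines: rwy mgp xvq yyd zaawt mxiw ykr nll pkk gtds
Hunk 7: at line 4 remove [mxiw,ykr] add [bpctk,atff] -> 10 lines: rwy mgp xvq yyd zaawt bpctk atff nll pkk gtds
Final line count: 10

Answer: 10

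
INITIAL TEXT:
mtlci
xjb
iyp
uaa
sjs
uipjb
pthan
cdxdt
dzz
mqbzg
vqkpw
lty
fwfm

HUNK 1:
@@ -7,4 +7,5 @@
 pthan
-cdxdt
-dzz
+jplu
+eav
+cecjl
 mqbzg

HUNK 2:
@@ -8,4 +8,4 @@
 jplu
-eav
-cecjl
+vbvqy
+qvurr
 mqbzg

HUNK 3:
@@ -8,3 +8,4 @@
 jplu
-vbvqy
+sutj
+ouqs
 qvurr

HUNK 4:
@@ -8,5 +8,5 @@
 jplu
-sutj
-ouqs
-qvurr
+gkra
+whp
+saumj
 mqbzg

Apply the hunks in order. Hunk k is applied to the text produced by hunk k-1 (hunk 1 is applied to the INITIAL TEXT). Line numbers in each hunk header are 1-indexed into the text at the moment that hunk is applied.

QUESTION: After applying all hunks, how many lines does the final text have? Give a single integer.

Answer: 15

Derivation:
Hunk 1: at line 7 remove [cdxdt,dzz] add [jplu,eav,cecjl] -> 14 lines: mtlci xjb iyp uaa sjs uipjb pthan jplu eav cecjl mqbzg vqkpw lty fwfm
Hunk 2: at line 8 remove [eav,cecjl] add [vbvqy,qvurr] -> 14 lines: mtlci xjb iyp uaa sjs uipjb pthan jplu vbvqy qvurr mqbzg vqkpw lty fwfm
Hunk 3: at line 8 remove [vbvqy] add [sutj,ouqs] -> 15 lines: mtlci xjb iyp uaa sjs uipjb pthan jplu sutj ouqs qvurr mqbzg vqkpw lty fwfm
Hunk 4: at line 8 remove [sutj,ouqs,qvurr] add [gkra,whp,saumj] -> 15 lines: mtlci xjb iyp uaa sjs uipjb pthan jplu gkra whp saumj mqbzg vqkpw lty fwfm
Final line count: 15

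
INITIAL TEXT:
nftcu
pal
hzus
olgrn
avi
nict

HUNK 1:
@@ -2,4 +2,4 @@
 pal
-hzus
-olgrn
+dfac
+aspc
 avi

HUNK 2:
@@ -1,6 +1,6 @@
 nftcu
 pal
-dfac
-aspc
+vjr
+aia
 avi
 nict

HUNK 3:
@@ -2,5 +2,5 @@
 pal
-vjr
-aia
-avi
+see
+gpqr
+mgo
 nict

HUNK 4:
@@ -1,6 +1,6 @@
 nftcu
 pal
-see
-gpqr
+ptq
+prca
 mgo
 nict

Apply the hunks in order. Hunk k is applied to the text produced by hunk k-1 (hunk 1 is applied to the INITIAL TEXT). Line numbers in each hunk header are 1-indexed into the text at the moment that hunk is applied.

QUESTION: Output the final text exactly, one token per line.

Answer: nftcu
pal
ptq
prca
mgo
nict

Derivation:
Hunk 1: at line 2 remove [hzus,olgrn] add [dfac,aspc] -> 6 lines: nftcu pal dfac aspc avi nict
Hunk 2: at line 1 remove [dfac,aspc] add [vjr,aia] -> 6 lines: nftcu pal vjr aia avi nict
Hunk 3: at line 2 remove [vjr,aia,avi] add [see,gpqr,mgo] -> 6 lines: nftcu pal see gpqr mgo nict
Hunk 4: at line 1 remove [see,gpqr] add [ptq,prca] -> 6 lines: nftcu pal ptq prca mgo nict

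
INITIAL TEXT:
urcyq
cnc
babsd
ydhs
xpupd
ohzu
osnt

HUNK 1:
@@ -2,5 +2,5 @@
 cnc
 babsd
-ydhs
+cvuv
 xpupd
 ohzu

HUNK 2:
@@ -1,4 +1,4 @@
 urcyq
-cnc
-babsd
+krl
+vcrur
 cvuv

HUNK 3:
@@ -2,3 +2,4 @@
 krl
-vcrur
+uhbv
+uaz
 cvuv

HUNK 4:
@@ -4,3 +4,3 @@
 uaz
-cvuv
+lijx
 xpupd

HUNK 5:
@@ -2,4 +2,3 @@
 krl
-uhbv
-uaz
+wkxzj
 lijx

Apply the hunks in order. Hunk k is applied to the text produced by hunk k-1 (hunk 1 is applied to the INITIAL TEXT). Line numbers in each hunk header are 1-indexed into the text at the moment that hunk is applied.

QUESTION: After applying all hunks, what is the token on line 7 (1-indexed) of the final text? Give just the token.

Answer: osnt

Derivation:
Hunk 1: at line 2 remove [ydhs] add [cvuv] -> 7 lines: urcyq cnc babsd cvuv xpupd ohzu osnt
Hunk 2: at line 1 remove [cnc,babsd] add [krl,vcrur] -> 7 lines: urcyq krl vcrur cvuv xpupd ohzu osnt
Hunk 3: at line 2 remove [vcrur] add [uhbv,uaz] -> 8 lines: urcyq krl uhbv uaz cvuv xpupd ohzu osnt
Hunk 4: at line 4 remove [cvuv] add [lijx] -> 8 lines: urcyq krl uhbv uaz lijx xpupd ohzu osnt
Hunk 5: at line 2 remove [uhbv,uaz] add [wkxzj] -> 7 lines: urcyq krl wkxzj lijx xpupd ohzu osnt
Final line 7: osnt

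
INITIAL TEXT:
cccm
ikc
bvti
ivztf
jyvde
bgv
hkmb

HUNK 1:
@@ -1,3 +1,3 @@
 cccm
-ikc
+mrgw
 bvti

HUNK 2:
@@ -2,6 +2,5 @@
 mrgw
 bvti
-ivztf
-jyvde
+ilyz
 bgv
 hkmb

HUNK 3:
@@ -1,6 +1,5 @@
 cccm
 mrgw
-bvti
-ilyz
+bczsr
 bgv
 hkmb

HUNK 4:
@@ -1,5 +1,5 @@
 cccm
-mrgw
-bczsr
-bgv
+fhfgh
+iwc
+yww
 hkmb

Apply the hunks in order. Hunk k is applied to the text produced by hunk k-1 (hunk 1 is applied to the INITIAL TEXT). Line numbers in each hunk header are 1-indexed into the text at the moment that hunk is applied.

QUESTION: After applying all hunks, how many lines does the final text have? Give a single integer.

Hunk 1: at line 1 remove [ikc] add [mrgw] -> 7 lines: cccm mrgw bvti ivztf jyvde bgv hkmb
Hunk 2: at line 2 remove [ivztf,jyvde] add [ilyz] -> 6 lines: cccm mrgw bvti ilyz bgv hkmb
Hunk 3: at line 1 remove [bvti,ilyz] add [bczsr] -> 5 lines: cccm mrgw bczsr bgv hkmb
Hunk 4: at line 1 remove [mrgw,bczsr,bgv] add [fhfgh,iwc,yww] -> 5 lines: cccm fhfgh iwc yww hkmb
Final line count: 5

Answer: 5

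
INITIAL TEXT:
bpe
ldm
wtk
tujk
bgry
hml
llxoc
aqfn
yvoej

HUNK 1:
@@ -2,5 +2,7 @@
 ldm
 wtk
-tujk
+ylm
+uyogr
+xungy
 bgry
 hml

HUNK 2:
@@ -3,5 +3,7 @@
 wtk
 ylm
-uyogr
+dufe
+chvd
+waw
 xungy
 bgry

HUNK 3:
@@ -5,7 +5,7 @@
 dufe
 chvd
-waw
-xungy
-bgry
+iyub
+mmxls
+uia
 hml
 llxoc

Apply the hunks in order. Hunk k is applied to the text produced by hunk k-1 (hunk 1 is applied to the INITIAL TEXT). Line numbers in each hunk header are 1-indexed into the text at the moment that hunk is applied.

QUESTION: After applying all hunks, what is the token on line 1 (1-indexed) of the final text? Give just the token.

Answer: bpe

Derivation:
Hunk 1: at line 2 remove [tujk] add [ylm,uyogr,xungy] -> 11 lines: bpe ldm wtk ylm uyogr xungy bgry hml llxoc aqfn yvoej
Hunk 2: at line 3 remove [uyogr] add [dufe,chvd,waw] -> 13 lines: bpe ldm wtk ylm dufe chvd waw xungy bgry hml llxoc aqfn yvoej
Hunk 3: at line 5 remove [waw,xungy,bgry] add [iyub,mmxls,uia] -> 13 lines: bpe ldm wtk ylm dufe chvd iyub mmxls uia hml llxoc aqfn yvoej
Final line 1: bpe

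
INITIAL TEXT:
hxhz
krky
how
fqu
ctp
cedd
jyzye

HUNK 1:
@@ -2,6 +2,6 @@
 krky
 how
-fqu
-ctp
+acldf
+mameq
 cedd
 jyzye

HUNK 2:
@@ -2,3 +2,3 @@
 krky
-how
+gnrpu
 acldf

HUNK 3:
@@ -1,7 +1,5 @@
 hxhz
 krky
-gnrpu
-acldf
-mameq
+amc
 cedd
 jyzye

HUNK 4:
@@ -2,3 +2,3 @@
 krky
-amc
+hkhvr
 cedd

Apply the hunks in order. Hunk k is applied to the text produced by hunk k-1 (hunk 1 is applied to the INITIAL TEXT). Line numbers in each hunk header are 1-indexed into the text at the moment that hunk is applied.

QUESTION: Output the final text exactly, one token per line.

Answer: hxhz
krky
hkhvr
cedd
jyzye

Derivation:
Hunk 1: at line 2 remove [fqu,ctp] add [acldf,mameq] -> 7 lines: hxhz krky how acldf mameq cedd jyzye
Hunk 2: at line 2 remove [how] add [gnrpu] -> 7 lines: hxhz krky gnrpu acldf mameq cedd jyzye
Hunk 3: at line 1 remove [gnrpu,acldf,mameq] add [amc] -> 5 lines: hxhz krky amc cedd jyzye
Hunk 4: at line 2 remove [amc] add [hkhvr] -> 5 lines: hxhz krky hkhvr cedd jyzye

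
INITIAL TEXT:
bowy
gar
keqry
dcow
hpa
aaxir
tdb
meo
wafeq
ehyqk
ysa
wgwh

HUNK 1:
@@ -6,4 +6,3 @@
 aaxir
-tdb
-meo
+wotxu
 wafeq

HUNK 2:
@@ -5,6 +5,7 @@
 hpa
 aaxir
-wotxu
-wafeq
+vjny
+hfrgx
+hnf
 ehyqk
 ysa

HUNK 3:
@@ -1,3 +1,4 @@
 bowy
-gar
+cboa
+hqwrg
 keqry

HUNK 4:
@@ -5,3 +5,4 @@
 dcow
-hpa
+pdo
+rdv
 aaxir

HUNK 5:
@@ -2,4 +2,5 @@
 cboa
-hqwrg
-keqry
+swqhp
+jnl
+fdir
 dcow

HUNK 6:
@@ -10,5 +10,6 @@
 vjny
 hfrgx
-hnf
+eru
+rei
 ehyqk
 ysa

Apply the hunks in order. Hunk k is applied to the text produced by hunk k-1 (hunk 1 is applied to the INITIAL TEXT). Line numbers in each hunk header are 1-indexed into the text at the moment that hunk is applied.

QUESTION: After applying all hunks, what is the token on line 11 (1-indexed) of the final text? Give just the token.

Hunk 1: at line 6 remove [tdb,meo] add [wotxu] -> 11 lines: bowy gar keqry dcow hpa aaxir wotxu wafeq ehyqk ysa wgwh
Hunk 2: at line 5 remove [wotxu,wafeq] add [vjny,hfrgx,hnf] -> 12 lines: bowy gar keqry dcow hpa aaxir vjny hfrgx hnf ehyqk ysa wgwh
Hunk 3: at line 1 remove [gar] add [cboa,hqwrg] -> 13 lines: bowy cboa hqwrg keqry dcow hpa aaxir vjny hfrgx hnf ehyqk ysa wgwh
Hunk 4: at line 5 remove [hpa] add [pdo,rdv] -> 14 lines: bowy cboa hqwrg keqry dcow pdo rdv aaxir vjny hfrgx hnf ehyqk ysa wgwh
Hunk 5: at line 2 remove [hqwrg,keqry] add [swqhp,jnl,fdir] -> 15 lines: bowy cboa swqhp jnl fdir dcow pdo rdv aaxir vjny hfrgx hnf ehyqk ysa wgwh
Hunk 6: at line 10 remove [hnf] add [eru,rei] -> 16 lines: bowy cboa swqhp jnl fdir dcow pdo rdv aaxir vjny hfrgx eru rei ehyqk ysa wgwh
Final line 11: hfrgx

Answer: hfrgx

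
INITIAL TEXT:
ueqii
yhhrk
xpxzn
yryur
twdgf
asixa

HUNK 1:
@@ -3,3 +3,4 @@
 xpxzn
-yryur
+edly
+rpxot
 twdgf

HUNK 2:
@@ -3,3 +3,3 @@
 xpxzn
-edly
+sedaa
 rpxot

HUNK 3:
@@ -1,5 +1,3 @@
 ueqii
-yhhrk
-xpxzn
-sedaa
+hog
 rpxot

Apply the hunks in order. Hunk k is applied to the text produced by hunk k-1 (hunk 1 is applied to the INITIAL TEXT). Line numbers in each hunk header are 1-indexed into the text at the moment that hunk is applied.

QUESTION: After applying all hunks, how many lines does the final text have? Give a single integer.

Answer: 5

Derivation:
Hunk 1: at line 3 remove [yryur] add [edly,rpxot] -> 7 lines: ueqii yhhrk xpxzn edly rpxot twdgf asixa
Hunk 2: at line 3 remove [edly] add [sedaa] -> 7 lines: ueqii yhhrk xpxzn sedaa rpxot twdgf asixa
Hunk 3: at line 1 remove [yhhrk,xpxzn,sedaa] add [hog] -> 5 lines: ueqii hog rpxot twdgf asixa
Final line count: 5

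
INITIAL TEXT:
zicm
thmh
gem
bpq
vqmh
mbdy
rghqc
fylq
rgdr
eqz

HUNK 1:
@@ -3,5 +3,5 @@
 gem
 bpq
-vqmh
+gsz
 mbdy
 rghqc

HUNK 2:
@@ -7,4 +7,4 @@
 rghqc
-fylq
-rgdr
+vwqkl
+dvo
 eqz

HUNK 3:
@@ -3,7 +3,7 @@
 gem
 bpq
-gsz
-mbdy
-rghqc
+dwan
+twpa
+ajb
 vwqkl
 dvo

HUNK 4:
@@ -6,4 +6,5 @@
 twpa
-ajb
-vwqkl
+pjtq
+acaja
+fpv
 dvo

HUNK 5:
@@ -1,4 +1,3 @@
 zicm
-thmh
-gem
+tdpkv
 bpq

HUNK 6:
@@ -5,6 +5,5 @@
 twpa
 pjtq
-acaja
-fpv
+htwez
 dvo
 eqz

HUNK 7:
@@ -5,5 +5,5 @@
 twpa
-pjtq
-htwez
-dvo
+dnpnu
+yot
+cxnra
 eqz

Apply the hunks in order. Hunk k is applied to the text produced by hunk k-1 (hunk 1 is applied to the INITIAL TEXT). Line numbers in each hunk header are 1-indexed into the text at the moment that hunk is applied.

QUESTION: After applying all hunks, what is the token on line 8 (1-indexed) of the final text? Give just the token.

Answer: cxnra

Derivation:
Hunk 1: at line 3 remove [vqmh] add [gsz] -> 10 lines: zicm thmh gem bpq gsz mbdy rghqc fylq rgdr eqz
Hunk 2: at line 7 remove [fylq,rgdr] add [vwqkl,dvo] -> 10 lines: zicm thmh gem bpq gsz mbdy rghqc vwqkl dvo eqz
Hunk 3: at line 3 remove [gsz,mbdy,rghqc] add [dwan,twpa,ajb] -> 10 lines: zicm thmh gem bpq dwan twpa ajb vwqkl dvo eqz
Hunk 4: at line 6 remove [ajb,vwqkl] add [pjtq,acaja,fpv] -> 11 lines: zicm thmh gem bpq dwan twpa pjtq acaja fpv dvo eqz
Hunk 5: at line 1 remove [thmh,gem] add [tdpkv] -> 10 lines: zicm tdpkv bpq dwan twpa pjtq acaja fpv dvo eqz
Hunk 6: at line 5 remove [acaja,fpv] add [htwez] -> 9 lines: zicm tdpkv bpq dwan twpa pjtq htwez dvo eqz
Hunk 7: at line 5 remove [pjtq,htwez,dvo] add [dnpnu,yot,cxnra] -> 9 lines: zicm tdpkv bpq dwan twpa dnpnu yot cxnra eqz
Final line 8: cxnra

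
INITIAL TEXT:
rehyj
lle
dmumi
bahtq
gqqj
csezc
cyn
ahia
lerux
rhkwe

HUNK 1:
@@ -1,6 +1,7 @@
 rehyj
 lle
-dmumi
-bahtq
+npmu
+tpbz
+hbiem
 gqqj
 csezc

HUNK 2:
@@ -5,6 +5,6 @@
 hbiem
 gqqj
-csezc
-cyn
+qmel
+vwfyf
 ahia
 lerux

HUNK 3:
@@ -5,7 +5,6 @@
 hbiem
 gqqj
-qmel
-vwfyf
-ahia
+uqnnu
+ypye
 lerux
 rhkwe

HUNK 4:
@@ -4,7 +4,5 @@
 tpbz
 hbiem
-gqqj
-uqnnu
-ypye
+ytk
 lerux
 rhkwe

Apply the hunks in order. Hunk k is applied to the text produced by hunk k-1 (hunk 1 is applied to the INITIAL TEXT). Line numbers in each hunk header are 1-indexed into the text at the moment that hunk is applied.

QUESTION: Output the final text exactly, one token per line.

Answer: rehyj
lle
npmu
tpbz
hbiem
ytk
lerux
rhkwe

Derivation:
Hunk 1: at line 1 remove [dmumi,bahtq] add [npmu,tpbz,hbiem] -> 11 lines: rehyj lle npmu tpbz hbiem gqqj csezc cyn ahia lerux rhkwe
Hunk 2: at line 5 remove [csezc,cyn] add [qmel,vwfyf] -> 11 lines: rehyj lle npmu tpbz hbiem gqqj qmel vwfyf ahia lerux rhkwe
Hunk 3: at line 5 remove [qmel,vwfyf,ahia] add [uqnnu,ypye] -> 10 lines: rehyj lle npmu tpbz hbiem gqqj uqnnu ypye lerux rhkwe
Hunk 4: at line 4 remove [gqqj,uqnnu,ypye] add [ytk] -> 8 lines: rehyj lle npmu tpbz hbiem ytk lerux rhkwe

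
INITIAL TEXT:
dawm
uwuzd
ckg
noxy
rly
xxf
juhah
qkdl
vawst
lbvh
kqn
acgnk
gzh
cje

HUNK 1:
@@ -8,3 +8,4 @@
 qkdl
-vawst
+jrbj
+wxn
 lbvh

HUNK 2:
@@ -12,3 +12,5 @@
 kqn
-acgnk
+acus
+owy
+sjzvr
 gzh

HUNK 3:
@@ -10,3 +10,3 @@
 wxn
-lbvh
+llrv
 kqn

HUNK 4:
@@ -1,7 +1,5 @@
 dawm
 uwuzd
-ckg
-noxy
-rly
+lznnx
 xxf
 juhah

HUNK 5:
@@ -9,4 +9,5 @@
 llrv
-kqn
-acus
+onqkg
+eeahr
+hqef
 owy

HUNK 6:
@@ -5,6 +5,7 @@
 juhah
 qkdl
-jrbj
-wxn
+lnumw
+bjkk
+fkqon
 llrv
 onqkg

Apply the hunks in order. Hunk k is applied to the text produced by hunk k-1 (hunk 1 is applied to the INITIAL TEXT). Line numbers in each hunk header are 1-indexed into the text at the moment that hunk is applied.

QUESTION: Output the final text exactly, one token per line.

Hunk 1: at line 8 remove [vawst] add [jrbj,wxn] -> 15 lines: dawm uwuzd ckg noxy rly xxf juhah qkdl jrbj wxn lbvh kqn acgnk gzh cje
Hunk 2: at line 12 remove [acgnk] add [acus,owy,sjzvr] -> 17 lines: dawm uwuzd ckg noxy rly xxf juhah qkdl jrbj wxn lbvh kqn acus owy sjzvr gzh cje
Hunk 3: at line 10 remove [lbvh] add [llrv] -> 17 lines: dawm uwuzd ckg noxy rly xxf juhah qkdl jrbj wxn llrv kqn acus owy sjzvr gzh cje
Hunk 4: at line 1 remove [ckg,noxy,rly] add [lznnx] -> 15 lines: dawm uwuzd lznnx xxf juhah qkdl jrbj wxn llrv kqn acus owy sjzvr gzh cje
Hunk 5: at line 9 remove [kqn,acus] add [onqkg,eeahr,hqef] -> 16 lines: dawm uwuzd lznnx xxf juhah qkdl jrbj wxn llrv onqkg eeahr hqef owy sjzvr gzh cje
Hunk 6: at line 5 remove [jrbj,wxn] add [lnumw,bjkk,fkqon] -> 17 lines: dawm uwuzd lznnx xxf juhah qkdl lnumw bjkk fkqon llrv onqkg eeahr hqef owy sjzvr gzh cje

Answer: dawm
uwuzd
lznnx
xxf
juhah
qkdl
lnumw
bjkk
fkqon
llrv
onqkg
eeahr
hqef
owy
sjzvr
gzh
cje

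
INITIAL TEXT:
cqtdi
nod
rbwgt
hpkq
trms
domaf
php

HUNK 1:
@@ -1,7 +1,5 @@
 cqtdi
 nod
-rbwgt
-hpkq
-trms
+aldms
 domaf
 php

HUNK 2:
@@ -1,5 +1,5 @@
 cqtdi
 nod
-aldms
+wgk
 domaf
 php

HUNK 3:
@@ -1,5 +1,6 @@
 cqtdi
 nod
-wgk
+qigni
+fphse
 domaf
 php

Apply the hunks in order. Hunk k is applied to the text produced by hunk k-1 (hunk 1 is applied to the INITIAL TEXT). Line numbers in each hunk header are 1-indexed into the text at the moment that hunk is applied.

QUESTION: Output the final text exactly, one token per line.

Hunk 1: at line 1 remove [rbwgt,hpkq,trms] add [aldms] -> 5 lines: cqtdi nod aldms domaf php
Hunk 2: at line 1 remove [aldms] add [wgk] -> 5 lines: cqtdi nod wgk domaf php
Hunk 3: at line 1 remove [wgk] add [qigni,fphse] -> 6 lines: cqtdi nod qigni fphse domaf php

Answer: cqtdi
nod
qigni
fphse
domaf
php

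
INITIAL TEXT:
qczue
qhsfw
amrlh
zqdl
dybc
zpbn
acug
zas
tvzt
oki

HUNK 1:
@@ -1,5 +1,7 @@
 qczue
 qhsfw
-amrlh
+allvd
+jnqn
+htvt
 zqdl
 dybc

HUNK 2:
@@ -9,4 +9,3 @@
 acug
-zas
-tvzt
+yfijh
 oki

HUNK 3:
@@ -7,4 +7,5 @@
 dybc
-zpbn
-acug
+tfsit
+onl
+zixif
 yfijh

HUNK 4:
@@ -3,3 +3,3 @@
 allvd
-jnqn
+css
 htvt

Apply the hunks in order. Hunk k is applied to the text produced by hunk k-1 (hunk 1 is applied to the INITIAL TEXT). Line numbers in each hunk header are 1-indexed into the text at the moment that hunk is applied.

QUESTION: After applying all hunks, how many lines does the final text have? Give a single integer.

Hunk 1: at line 1 remove [amrlh] add [allvd,jnqn,htvt] -> 12 lines: qczue qhsfw allvd jnqn htvt zqdl dybc zpbn acug zas tvzt oki
Hunk 2: at line 9 remove [zas,tvzt] add [yfijh] -> 11 lines: qczue qhsfw allvd jnqn htvt zqdl dybc zpbn acug yfijh oki
Hunk 3: at line 7 remove [zpbn,acug] add [tfsit,onl,zixif] -> 12 lines: qczue qhsfw allvd jnqn htvt zqdl dybc tfsit onl zixif yfijh oki
Hunk 4: at line 3 remove [jnqn] add [css] -> 12 lines: qczue qhsfw allvd css htvt zqdl dybc tfsit onl zixif yfijh oki
Final line count: 12

Answer: 12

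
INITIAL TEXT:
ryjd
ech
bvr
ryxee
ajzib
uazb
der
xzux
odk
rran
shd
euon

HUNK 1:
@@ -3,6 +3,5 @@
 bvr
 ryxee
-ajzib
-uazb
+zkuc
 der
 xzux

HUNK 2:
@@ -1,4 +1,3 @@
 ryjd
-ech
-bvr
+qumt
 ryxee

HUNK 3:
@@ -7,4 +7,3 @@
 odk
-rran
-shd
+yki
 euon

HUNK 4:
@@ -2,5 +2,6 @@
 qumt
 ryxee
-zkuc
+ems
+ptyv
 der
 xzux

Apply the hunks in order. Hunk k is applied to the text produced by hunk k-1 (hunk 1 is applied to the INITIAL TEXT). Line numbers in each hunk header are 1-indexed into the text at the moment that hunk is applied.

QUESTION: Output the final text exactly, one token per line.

Hunk 1: at line 3 remove [ajzib,uazb] add [zkuc] -> 11 lines: ryjd ech bvr ryxee zkuc der xzux odk rran shd euon
Hunk 2: at line 1 remove [ech,bvr] add [qumt] -> 10 lines: ryjd qumt ryxee zkuc der xzux odk rran shd euon
Hunk 3: at line 7 remove [rran,shd] add [yki] -> 9 lines: ryjd qumt ryxee zkuc der xzux odk yki euon
Hunk 4: at line 2 remove [zkuc] add [ems,ptyv] -> 10 lines: ryjd qumt ryxee ems ptyv der xzux odk yki euon

Answer: ryjd
qumt
ryxee
ems
ptyv
der
xzux
odk
yki
euon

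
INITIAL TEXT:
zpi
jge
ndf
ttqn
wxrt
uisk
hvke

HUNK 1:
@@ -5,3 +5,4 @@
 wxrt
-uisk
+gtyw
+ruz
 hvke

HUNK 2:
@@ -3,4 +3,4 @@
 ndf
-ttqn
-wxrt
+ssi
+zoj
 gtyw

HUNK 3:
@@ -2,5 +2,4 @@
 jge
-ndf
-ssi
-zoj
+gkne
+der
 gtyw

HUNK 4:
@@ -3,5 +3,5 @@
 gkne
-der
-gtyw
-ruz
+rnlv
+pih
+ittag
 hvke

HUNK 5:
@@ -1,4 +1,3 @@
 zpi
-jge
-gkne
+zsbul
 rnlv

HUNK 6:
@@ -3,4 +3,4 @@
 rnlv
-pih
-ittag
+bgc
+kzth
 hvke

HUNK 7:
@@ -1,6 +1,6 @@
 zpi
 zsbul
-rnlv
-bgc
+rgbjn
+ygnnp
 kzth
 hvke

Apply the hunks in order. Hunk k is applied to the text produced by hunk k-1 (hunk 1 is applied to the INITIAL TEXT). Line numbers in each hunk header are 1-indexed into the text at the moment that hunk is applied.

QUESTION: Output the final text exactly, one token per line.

Hunk 1: at line 5 remove [uisk] add [gtyw,ruz] -> 8 lines: zpi jge ndf ttqn wxrt gtyw ruz hvke
Hunk 2: at line 3 remove [ttqn,wxrt] add [ssi,zoj] -> 8 lines: zpi jge ndf ssi zoj gtyw ruz hvke
Hunk 3: at line 2 remove [ndf,ssi,zoj] add [gkne,der] -> 7 lines: zpi jge gkne der gtyw ruz hvke
Hunk 4: at line 3 remove [der,gtyw,ruz] add [rnlv,pih,ittag] -> 7 lines: zpi jge gkne rnlv pih ittag hvke
Hunk 5: at line 1 remove [jge,gkne] add [zsbul] -> 6 lines: zpi zsbul rnlv pih ittag hvke
Hunk 6: at line 3 remove [pih,ittag] add [bgc,kzth] -> 6 lines: zpi zsbul rnlv bgc kzth hvke
Hunk 7: at line 1 remove [rnlv,bgc] add [rgbjn,ygnnp] -> 6 lines: zpi zsbul rgbjn ygnnp kzth hvke

Answer: zpi
zsbul
rgbjn
ygnnp
kzth
hvke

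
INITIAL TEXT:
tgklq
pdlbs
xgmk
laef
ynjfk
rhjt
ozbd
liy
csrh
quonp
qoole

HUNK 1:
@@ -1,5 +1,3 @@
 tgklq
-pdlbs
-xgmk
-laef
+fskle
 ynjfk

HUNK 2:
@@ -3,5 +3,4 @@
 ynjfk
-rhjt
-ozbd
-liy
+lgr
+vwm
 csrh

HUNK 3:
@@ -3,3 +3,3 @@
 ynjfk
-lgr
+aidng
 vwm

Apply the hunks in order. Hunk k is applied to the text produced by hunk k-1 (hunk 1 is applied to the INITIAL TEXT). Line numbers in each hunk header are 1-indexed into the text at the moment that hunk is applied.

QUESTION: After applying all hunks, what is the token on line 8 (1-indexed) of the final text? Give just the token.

Answer: qoole

Derivation:
Hunk 1: at line 1 remove [pdlbs,xgmk,laef] add [fskle] -> 9 lines: tgklq fskle ynjfk rhjt ozbd liy csrh quonp qoole
Hunk 2: at line 3 remove [rhjt,ozbd,liy] add [lgr,vwm] -> 8 lines: tgklq fskle ynjfk lgr vwm csrh quonp qoole
Hunk 3: at line 3 remove [lgr] add [aidng] -> 8 lines: tgklq fskle ynjfk aidng vwm csrh quonp qoole
Final line 8: qoole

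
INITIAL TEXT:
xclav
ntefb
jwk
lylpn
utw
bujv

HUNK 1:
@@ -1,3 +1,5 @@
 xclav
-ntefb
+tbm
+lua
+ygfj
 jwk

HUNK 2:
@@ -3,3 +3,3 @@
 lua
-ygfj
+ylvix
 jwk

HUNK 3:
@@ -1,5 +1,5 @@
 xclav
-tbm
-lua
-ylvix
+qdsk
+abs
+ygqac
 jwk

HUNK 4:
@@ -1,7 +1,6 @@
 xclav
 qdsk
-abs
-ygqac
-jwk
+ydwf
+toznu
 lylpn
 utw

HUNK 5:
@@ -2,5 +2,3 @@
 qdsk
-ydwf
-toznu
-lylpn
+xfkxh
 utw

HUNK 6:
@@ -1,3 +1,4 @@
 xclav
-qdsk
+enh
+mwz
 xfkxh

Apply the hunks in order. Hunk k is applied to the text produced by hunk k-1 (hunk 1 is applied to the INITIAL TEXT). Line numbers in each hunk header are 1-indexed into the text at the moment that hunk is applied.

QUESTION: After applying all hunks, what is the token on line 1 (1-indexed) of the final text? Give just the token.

Hunk 1: at line 1 remove [ntefb] add [tbm,lua,ygfj] -> 8 lines: xclav tbm lua ygfj jwk lylpn utw bujv
Hunk 2: at line 3 remove [ygfj] add [ylvix] -> 8 lines: xclav tbm lua ylvix jwk lylpn utw bujv
Hunk 3: at line 1 remove [tbm,lua,ylvix] add [qdsk,abs,ygqac] -> 8 lines: xclav qdsk abs ygqac jwk lylpn utw bujv
Hunk 4: at line 1 remove [abs,ygqac,jwk] add [ydwf,toznu] -> 7 lines: xclav qdsk ydwf toznu lylpn utw bujv
Hunk 5: at line 2 remove [ydwf,toznu,lylpn] add [xfkxh] -> 5 lines: xclav qdsk xfkxh utw bujv
Hunk 6: at line 1 remove [qdsk] add [enh,mwz] -> 6 lines: xclav enh mwz xfkxh utw bujv
Final line 1: xclav

Answer: xclav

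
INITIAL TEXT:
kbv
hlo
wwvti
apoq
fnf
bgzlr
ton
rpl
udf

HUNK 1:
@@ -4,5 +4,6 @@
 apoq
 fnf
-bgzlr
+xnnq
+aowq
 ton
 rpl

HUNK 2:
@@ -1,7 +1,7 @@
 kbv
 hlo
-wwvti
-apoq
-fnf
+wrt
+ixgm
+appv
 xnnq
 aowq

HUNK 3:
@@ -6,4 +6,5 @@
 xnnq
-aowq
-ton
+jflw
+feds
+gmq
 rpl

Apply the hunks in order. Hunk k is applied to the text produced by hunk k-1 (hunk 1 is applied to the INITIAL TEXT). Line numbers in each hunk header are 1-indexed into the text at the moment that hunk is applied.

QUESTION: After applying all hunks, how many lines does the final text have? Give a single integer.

Answer: 11

Derivation:
Hunk 1: at line 4 remove [bgzlr] add [xnnq,aowq] -> 10 lines: kbv hlo wwvti apoq fnf xnnq aowq ton rpl udf
Hunk 2: at line 1 remove [wwvti,apoq,fnf] add [wrt,ixgm,appv] -> 10 lines: kbv hlo wrt ixgm appv xnnq aowq ton rpl udf
Hunk 3: at line 6 remove [aowq,ton] add [jflw,feds,gmq] -> 11 lines: kbv hlo wrt ixgm appv xnnq jflw feds gmq rpl udf
Final line count: 11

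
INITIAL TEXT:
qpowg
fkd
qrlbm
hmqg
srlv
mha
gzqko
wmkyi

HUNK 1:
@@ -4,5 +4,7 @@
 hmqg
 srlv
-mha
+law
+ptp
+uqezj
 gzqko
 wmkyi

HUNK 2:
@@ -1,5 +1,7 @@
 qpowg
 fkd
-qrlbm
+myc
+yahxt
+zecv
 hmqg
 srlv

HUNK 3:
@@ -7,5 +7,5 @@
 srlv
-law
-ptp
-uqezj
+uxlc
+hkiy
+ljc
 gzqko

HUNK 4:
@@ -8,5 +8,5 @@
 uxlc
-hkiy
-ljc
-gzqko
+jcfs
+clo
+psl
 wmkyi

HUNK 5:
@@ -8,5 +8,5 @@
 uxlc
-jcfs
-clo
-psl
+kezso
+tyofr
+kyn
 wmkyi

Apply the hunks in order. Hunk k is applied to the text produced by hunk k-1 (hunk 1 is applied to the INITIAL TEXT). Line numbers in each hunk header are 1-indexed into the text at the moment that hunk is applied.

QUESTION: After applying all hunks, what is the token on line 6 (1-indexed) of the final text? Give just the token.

Answer: hmqg

Derivation:
Hunk 1: at line 4 remove [mha] add [law,ptp,uqezj] -> 10 lines: qpowg fkd qrlbm hmqg srlv law ptp uqezj gzqko wmkyi
Hunk 2: at line 1 remove [qrlbm] add [myc,yahxt,zecv] -> 12 lines: qpowg fkd myc yahxt zecv hmqg srlv law ptp uqezj gzqko wmkyi
Hunk 3: at line 7 remove [law,ptp,uqezj] add [uxlc,hkiy,ljc] -> 12 lines: qpowg fkd myc yahxt zecv hmqg srlv uxlc hkiy ljc gzqko wmkyi
Hunk 4: at line 8 remove [hkiy,ljc,gzqko] add [jcfs,clo,psl] -> 12 lines: qpowg fkd myc yahxt zecv hmqg srlv uxlc jcfs clo psl wmkyi
Hunk 5: at line 8 remove [jcfs,clo,psl] add [kezso,tyofr,kyn] -> 12 lines: qpowg fkd myc yahxt zecv hmqg srlv uxlc kezso tyofr kyn wmkyi
Final line 6: hmqg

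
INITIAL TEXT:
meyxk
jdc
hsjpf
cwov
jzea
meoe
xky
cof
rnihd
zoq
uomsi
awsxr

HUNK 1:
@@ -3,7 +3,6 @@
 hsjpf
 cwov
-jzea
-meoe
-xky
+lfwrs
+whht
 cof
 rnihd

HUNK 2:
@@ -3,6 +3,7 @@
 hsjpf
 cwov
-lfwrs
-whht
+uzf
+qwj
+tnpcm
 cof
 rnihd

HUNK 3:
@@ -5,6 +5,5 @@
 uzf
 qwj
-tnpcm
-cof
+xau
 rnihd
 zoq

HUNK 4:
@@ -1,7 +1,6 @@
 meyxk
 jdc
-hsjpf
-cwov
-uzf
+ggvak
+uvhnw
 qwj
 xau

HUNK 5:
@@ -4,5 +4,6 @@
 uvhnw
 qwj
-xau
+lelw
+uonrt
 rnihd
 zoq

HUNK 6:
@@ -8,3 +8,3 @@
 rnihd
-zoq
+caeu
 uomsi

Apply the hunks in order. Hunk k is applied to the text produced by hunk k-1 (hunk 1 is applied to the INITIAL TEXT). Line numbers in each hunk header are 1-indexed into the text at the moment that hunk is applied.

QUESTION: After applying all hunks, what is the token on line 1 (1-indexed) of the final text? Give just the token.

Answer: meyxk

Derivation:
Hunk 1: at line 3 remove [jzea,meoe,xky] add [lfwrs,whht] -> 11 lines: meyxk jdc hsjpf cwov lfwrs whht cof rnihd zoq uomsi awsxr
Hunk 2: at line 3 remove [lfwrs,whht] add [uzf,qwj,tnpcm] -> 12 lines: meyxk jdc hsjpf cwov uzf qwj tnpcm cof rnihd zoq uomsi awsxr
Hunk 3: at line 5 remove [tnpcm,cof] add [xau] -> 11 lines: meyxk jdc hsjpf cwov uzf qwj xau rnihd zoq uomsi awsxr
Hunk 4: at line 1 remove [hsjpf,cwov,uzf] add [ggvak,uvhnw] -> 10 lines: meyxk jdc ggvak uvhnw qwj xau rnihd zoq uomsi awsxr
Hunk 5: at line 4 remove [xau] add [lelw,uonrt] -> 11 lines: meyxk jdc ggvak uvhnw qwj lelw uonrt rnihd zoq uomsi awsxr
Hunk 6: at line 8 remove [zoq] add [caeu] -> 11 lines: meyxk jdc ggvak uvhnw qwj lelw uonrt rnihd caeu uomsi awsxr
Final line 1: meyxk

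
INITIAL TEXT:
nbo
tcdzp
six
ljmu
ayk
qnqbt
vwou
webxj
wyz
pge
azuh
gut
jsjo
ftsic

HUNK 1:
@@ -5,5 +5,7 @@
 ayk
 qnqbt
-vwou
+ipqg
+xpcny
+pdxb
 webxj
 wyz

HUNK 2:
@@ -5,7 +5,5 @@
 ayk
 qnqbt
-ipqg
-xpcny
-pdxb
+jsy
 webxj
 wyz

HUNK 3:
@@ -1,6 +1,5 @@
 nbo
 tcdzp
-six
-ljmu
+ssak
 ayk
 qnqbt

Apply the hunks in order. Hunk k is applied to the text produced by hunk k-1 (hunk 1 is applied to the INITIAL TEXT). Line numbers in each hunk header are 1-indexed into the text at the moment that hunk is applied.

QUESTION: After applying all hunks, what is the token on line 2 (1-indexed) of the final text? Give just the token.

Answer: tcdzp

Derivation:
Hunk 1: at line 5 remove [vwou] add [ipqg,xpcny,pdxb] -> 16 lines: nbo tcdzp six ljmu ayk qnqbt ipqg xpcny pdxb webxj wyz pge azuh gut jsjo ftsic
Hunk 2: at line 5 remove [ipqg,xpcny,pdxb] add [jsy] -> 14 lines: nbo tcdzp six ljmu ayk qnqbt jsy webxj wyz pge azuh gut jsjo ftsic
Hunk 3: at line 1 remove [six,ljmu] add [ssak] -> 13 lines: nbo tcdzp ssak ayk qnqbt jsy webxj wyz pge azuh gut jsjo ftsic
Final line 2: tcdzp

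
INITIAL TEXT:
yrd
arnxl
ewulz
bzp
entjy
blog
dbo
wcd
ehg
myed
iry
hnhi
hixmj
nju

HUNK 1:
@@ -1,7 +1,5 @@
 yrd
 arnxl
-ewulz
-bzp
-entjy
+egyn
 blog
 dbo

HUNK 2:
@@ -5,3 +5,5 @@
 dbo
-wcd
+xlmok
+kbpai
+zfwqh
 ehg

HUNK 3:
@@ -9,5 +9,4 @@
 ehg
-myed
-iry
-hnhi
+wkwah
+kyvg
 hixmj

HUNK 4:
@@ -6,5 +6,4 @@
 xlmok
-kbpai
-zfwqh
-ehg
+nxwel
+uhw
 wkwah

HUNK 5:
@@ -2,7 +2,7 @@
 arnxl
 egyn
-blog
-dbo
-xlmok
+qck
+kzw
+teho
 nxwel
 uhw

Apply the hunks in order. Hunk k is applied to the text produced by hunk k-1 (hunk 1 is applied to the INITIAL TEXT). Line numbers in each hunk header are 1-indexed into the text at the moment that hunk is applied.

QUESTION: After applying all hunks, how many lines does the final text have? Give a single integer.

Hunk 1: at line 1 remove [ewulz,bzp,entjy] add [egyn] -> 12 lines: yrd arnxl egyn blog dbo wcd ehg myed iry hnhi hixmj nju
Hunk 2: at line 5 remove [wcd] add [xlmok,kbpai,zfwqh] -> 14 lines: yrd arnxl egyn blog dbo xlmok kbpai zfwqh ehg myed iry hnhi hixmj nju
Hunk 3: at line 9 remove [myed,iry,hnhi] add [wkwah,kyvg] -> 13 lines: yrd arnxl egyn blog dbo xlmok kbpai zfwqh ehg wkwah kyvg hixmj nju
Hunk 4: at line 6 remove [kbpai,zfwqh,ehg] add [nxwel,uhw] -> 12 lines: yrd arnxl egyn blog dbo xlmok nxwel uhw wkwah kyvg hixmj nju
Hunk 5: at line 2 remove [blog,dbo,xlmok] add [qck,kzw,teho] -> 12 lines: yrd arnxl egyn qck kzw teho nxwel uhw wkwah kyvg hixmj nju
Final line count: 12

Answer: 12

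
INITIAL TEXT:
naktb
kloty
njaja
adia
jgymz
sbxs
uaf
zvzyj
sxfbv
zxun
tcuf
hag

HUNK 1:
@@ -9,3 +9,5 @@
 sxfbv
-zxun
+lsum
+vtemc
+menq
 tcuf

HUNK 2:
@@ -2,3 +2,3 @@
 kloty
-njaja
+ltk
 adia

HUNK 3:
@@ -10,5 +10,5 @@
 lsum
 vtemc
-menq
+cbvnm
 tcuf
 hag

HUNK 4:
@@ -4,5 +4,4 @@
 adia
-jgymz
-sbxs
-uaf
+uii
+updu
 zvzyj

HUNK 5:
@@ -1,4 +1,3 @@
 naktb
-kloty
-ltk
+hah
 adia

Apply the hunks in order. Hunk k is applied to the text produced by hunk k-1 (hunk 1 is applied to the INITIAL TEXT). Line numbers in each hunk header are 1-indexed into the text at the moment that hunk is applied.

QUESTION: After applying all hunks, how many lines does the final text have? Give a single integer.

Answer: 12

Derivation:
Hunk 1: at line 9 remove [zxun] add [lsum,vtemc,menq] -> 14 lines: naktb kloty njaja adia jgymz sbxs uaf zvzyj sxfbv lsum vtemc menq tcuf hag
Hunk 2: at line 2 remove [njaja] add [ltk] -> 14 lines: naktb kloty ltk adia jgymz sbxs uaf zvzyj sxfbv lsum vtemc menq tcuf hag
Hunk 3: at line 10 remove [menq] add [cbvnm] -> 14 lines: naktb kloty ltk adia jgymz sbxs uaf zvzyj sxfbv lsum vtemc cbvnm tcuf hag
Hunk 4: at line 4 remove [jgymz,sbxs,uaf] add [uii,updu] -> 13 lines: naktb kloty ltk adia uii updu zvzyj sxfbv lsum vtemc cbvnm tcuf hag
Hunk 5: at line 1 remove [kloty,ltk] add [hah] -> 12 lines: naktb hah adia uii updu zvzyj sxfbv lsum vtemc cbvnm tcuf hag
Final line count: 12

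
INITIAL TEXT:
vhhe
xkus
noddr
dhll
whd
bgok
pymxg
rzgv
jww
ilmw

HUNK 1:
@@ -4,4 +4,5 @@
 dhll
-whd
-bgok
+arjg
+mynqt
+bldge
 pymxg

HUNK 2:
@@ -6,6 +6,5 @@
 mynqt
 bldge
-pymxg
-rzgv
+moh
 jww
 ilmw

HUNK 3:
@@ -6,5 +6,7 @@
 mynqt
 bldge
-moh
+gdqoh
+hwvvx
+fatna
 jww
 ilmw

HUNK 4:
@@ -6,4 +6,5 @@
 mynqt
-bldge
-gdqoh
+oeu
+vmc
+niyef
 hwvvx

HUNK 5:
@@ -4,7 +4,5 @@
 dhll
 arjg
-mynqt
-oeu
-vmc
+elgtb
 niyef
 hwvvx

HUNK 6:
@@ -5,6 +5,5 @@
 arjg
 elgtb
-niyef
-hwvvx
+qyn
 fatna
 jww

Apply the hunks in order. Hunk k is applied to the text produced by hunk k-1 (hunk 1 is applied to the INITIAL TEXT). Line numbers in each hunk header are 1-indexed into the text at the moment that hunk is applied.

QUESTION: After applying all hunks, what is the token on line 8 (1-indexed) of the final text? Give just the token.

Hunk 1: at line 4 remove [whd,bgok] add [arjg,mynqt,bldge] -> 11 lines: vhhe xkus noddr dhll arjg mynqt bldge pymxg rzgv jww ilmw
Hunk 2: at line 6 remove [pymxg,rzgv] add [moh] -> 10 lines: vhhe xkus noddr dhll arjg mynqt bldge moh jww ilmw
Hunk 3: at line 6 remove [moh] add [gdqoh,hwvvx,fatna] -> 12 lines: vhhe xkus noddr dhll arjg mynqt bldge gdqoh hwvvx fatna jww ilmw
Hunk 4: at line 6 remove [bldge,gdqoh] add [oeu,vmc,niyef] -> 13 lines: vhhe xkus noddr dhll arjg mynqt oeu vmc niyef hwvvx fatna jww ilmw
Hunk 5: at line 4 remove [mynqt,oeu,vmc] add [elgtb] -> 11 lines: vhhe xkus noddr dhll arjg elgtb niyef hwvvx fatna jww ilmw
Hunk 6: at line 5 remove [niyef,hwvvx] add [qyn] -> 10 lines: vhhe xkus noddr dhll arjg elgtb qyn fatna jww ilmw
Final line 8: fatna

Answer: fatna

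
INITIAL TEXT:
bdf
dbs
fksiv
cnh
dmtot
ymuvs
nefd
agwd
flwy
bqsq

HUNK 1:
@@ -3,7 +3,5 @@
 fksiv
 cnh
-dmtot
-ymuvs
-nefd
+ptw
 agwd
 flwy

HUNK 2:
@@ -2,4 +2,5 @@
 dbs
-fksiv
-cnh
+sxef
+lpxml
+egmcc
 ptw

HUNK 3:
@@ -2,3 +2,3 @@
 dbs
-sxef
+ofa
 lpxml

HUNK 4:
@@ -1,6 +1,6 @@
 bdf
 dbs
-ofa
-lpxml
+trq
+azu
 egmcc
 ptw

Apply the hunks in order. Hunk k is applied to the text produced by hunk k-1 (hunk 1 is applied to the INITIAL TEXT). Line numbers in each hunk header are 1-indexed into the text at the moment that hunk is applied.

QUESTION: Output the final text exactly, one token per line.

Answer: bdf
dbs
trq
azu
egmcc
ptw
agwd
flwy
bqsq

Derivation:
Hunk 1: at line 3 remove [dmtot,ymuvs,nefd] add [ptw] -> 8 lines: bdf dbs fksiv cnh ptw agwd flwy bqsq
Hunk 2: at line 2 remove [fksiv,cnh] add [sxef,lpxml,egmcc] -> 9 lines: bdf dbs sxef lpxml egmcc ptw agwd flwy bqsq
Hunk 3: at line 2 remove [sxef] add [ofa] -> 9 lines: bdf dbs ofa lpxml egmcc ptw agwd flwy bqsq
Hunk 4: at line 1 remove [ofa,lpxml] add [trq,azu] -> 9 lines: bdf dbs trq azu egmcc ptw agwd flwy bqsq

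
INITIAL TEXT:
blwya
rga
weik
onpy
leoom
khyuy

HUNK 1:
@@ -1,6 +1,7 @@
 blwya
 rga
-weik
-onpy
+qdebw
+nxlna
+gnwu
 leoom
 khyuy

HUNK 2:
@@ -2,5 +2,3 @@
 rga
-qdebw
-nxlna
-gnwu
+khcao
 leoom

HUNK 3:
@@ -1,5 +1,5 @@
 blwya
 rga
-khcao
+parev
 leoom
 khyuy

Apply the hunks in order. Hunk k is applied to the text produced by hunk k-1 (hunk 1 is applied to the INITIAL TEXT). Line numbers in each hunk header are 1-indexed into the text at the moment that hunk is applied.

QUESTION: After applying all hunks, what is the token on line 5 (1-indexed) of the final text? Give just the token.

Hunk 1: at line 1 remove [weik,onpy] add [qdebw,nxlna,gnwu] -> 7 lines: blwya rga qdebw nxlna gnwu leoom khyuy
Hunk 2: at line 2 remove [qdebw,nxlna,gnwu] add [khcao] -> 5 lines: blwya rga khcao leoom khyuy
Hunk 3: at line 1 remove [khcao] add [parev] -> 5 lines: blwya rga parev leoom khyuy
Final line 5: khyuy

Answer: khyuy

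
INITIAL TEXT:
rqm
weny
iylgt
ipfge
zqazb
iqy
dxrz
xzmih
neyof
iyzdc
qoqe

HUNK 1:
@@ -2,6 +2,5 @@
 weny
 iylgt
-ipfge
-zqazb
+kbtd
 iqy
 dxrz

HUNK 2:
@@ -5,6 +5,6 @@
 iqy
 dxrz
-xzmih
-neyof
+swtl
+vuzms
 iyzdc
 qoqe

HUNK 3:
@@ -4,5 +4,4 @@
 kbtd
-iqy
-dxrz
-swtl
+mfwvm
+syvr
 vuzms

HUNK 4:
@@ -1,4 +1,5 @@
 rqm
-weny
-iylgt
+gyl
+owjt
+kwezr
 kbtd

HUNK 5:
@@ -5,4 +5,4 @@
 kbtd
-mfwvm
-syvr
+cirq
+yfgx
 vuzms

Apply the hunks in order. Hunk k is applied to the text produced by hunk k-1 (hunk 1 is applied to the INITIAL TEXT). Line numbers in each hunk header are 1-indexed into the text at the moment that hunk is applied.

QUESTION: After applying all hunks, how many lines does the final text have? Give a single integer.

Answer: 10

Derivation:
Hunk 1: at line 2 remove [ipfge,zqazb] add [kbtd] -> 10 lines: rqm weny iylgt kbtd iqy dxrz xzmih neyof iyzdc qoqe
Hunk 2: at line 5 remove [xzmih,neyof] add [swtl,vuzms] -> 10 lines: rqm weny iylgt kbtd iqy dxrz swtl vuzms iyzdc qoqe
Hunk 3: at line 4 remove [iqy,dxrz,swtl] add [mfwvm,syvr] -> 9 lines: rqm weny iylgt kbtd mfwvm syvr vuzms iyzdc qoqe
Hunk 4: at line 1 remove [weny,iylgt] add [gyl,owjt,kwezr] -> 10 lines: rqm gyl owjt kwezr kbtd mfwvm syvr vuzms iyzdc qoqe
Hunk 5: at line 5 remove [mfwvm,syvr] add [cirq,yfgx] -> 10 lines: rqm gyl owjt kwezr kbtd cirq yfgx vuzms iyzdc qoqe
Final line count: 10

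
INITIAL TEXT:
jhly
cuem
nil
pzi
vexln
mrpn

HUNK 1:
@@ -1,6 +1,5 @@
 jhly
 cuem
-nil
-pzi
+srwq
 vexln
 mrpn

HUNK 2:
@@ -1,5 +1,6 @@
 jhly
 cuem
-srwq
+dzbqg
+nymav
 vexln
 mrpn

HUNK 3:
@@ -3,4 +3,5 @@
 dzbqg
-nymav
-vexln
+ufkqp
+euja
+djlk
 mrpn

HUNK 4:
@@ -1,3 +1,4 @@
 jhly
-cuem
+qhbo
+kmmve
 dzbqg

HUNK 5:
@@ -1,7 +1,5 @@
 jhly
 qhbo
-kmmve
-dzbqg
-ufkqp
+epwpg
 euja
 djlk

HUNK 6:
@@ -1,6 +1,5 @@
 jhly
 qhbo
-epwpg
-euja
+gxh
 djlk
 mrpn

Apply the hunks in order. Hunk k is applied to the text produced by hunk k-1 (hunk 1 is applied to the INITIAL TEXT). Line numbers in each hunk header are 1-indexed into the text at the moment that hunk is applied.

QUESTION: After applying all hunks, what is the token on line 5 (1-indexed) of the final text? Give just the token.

Hunk 1: at line 1 remove [nil,pzi] add [srwq] -> 5 lines: jhly cuem srwq vexln mrpn
Hunk 2: at line 1 remove [srwq] add [dzbqg,nymav] -> 6 lines: jhly cuem dzbqg nymav vexln mrpn
Hunk 3: at line 3 remove [nymav,vexln] add [ufkqp,euja,djlk] -> 7 lines: jhly cuem dzbqg ufkqp euja djlk mrpn
Hunk 4: at line 1 remove [cuem] add [qhbo,kmmve] -> 8 lines: jhly qhbo kmmve dzbqg ufkqp euja djlk mrpn
Hunk 5: at line 1 remove [kmmve,dzbqg,ufkqp] add [epwpg] -> 6 lines: jhly qhbo epwpg euja djlk mrpn
Hunk 6: at line 1 remove [epwpg,euja] add [gxh] -> 5 lines: jhly qhbo gxh djlk mrpn
Final line 5: mrpn

Answer: mrpn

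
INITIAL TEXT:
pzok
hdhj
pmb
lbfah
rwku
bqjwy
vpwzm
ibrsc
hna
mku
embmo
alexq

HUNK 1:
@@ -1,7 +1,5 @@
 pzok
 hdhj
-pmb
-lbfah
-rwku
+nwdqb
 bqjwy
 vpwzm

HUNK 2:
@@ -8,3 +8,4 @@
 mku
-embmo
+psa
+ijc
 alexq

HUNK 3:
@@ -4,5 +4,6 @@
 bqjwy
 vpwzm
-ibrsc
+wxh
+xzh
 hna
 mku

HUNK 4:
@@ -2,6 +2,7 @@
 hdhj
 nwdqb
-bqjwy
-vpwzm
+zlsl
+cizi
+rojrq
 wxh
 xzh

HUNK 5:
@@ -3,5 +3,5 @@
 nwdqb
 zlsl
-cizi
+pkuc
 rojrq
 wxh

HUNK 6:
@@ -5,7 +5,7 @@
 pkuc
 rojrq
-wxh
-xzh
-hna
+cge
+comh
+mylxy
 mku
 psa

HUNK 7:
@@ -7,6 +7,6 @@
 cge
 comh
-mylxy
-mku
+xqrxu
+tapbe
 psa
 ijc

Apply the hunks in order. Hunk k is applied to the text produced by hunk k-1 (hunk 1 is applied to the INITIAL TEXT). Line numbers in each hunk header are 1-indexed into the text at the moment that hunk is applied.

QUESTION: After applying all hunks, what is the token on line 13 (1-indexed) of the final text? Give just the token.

Hunk 1: at line 1 remove [pmb,lbfah,rwku] add [nwdqb] -> 10 lines: pzok hdhj nwdqb bqjwy vpwzm ibrsc hna mku embmo alexq
Hunk 2: at line 8 remove [embmo] add [psa,ijc] -> 11 lines: pzok hdhj nwdqb bqjwy vpwzm ibrsc hna mku psa ijc alexq
Hunk 3: at line 4 remove [ibrsc] add [wxh,xzh] -> 12 lines: pzok hdhj nwdqb bqjwy vpwzm wxh xzh hna mku psa ijc alexq
Hunk 4: at line 2 remove [bqjwy,vpwzm] add [zlsl,cizi,rojrq] -> 13 lines: pzok hdhj nwdqb zlsl cizi rojrq wxh xzh hna mku psa ijc alexq
Hunk 5: at line 3 remove [cizi] add [pkuc] -> 13 lines: pzok hdhj nwdqb zlsl pkuc rojrq wxh xzh hna mku psa ijc alexq
Hunk 6: at line 5 remove [wxh,xzh,hna] add [cge,comh,mylxy] -> 13 lines: pzok hdhj nwdqb zlsl pkuc rojrq cge comh mylxy mku psa ijc alexq
Hunk 7: at line 7 remove [mylxy,mku] add [xqrxu,tapbe] -> 13 lines: pzok hdhj nwdqb zlsl pkuc rojrq cge comh xqrxu tapbe psa ijc alexq
Final line 13: alexq

Answer: alexq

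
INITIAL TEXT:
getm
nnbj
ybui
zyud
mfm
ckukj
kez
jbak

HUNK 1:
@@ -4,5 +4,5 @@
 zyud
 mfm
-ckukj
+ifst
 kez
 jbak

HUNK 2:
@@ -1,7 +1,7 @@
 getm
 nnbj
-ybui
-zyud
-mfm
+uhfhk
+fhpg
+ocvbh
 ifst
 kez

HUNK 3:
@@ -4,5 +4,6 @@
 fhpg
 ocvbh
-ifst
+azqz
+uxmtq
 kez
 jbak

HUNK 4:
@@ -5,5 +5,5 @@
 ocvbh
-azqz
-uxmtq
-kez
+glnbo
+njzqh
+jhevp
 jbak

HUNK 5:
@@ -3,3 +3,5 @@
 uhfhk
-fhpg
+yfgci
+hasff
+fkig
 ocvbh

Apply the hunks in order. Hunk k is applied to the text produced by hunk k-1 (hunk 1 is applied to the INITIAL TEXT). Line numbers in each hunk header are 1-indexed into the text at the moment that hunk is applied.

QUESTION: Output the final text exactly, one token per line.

Answer: getm
nnbj
uhfhk
yfgci
hasff
fkig
ocvbh
glnbo
njzqh
jhevp
jbak

Derivation:
Hunk 1: at line 4 remove [ckukj] add [ifst] -> 8 lines: getm nnbj ybui zyud mfm ifst kez jbak
Hunk 2: at line 1 remove [ybui,zyud,mfm] add [uhfhk,fhpg,ocvbh] -> 8 lines: getm nnbj uhfhk fhpg ocvbh ifst kez jbak
Hunk 3: at line 4 remove [ifst] add [azqz,uxmtq] -> 9 lines: getm nnbj uhfhk fhpg ocvbh azqz uxmtq kez jbak
Hunk 4: at line 5 remove [azqz,uxmtq,kez] add [glnbo,njzqh,jhevp] -> 9 lines: getm nnbj uhfhk fhpg ocvbh glnbo njzqh jhevp jbak
Hunk 5: at line 3 remove [fhpg] add [yfgci,hasff,fkig] -> 11 lines: getm nnbj uhfhk yfgci hasff fkig ocvbh glnbo njzqh jhevp jbak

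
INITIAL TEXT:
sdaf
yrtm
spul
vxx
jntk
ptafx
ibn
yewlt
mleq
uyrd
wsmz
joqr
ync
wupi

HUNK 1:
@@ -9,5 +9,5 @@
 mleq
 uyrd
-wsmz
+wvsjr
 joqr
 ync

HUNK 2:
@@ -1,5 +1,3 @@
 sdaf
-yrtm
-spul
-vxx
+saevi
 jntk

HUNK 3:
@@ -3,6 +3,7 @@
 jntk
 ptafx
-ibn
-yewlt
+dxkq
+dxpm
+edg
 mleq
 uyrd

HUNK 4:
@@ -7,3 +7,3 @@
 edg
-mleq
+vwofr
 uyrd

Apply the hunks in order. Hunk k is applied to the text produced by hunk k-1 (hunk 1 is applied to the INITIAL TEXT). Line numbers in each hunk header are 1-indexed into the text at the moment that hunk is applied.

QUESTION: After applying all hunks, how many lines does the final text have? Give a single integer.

Hunk 1: at line 9 remove [wsmz] add [wvsjr] -> 14 lines: sdaf yrtm spul vxx jntk ptafx ibn yewlt mleq uyrd wvsjr joqr ync wupi
Hunk 2: at line 1 remove [yrtm,spul,vxx] add [saevi] -> 12 lines: sdaf saevi jntk ptafx ibn yewlt mleq uyrd wvsjr joqr ync wupi
Hunk 3: at line 3 remove [ibn,yewlt] add [dxkq,dxpm,edg] -> 13 lines: sdaf saevi jntk ptafx dxkq dxpm edg mleq uyrd wvsjr joqr ync wupi
Hunk 4: at line 7 remove [mleq] add [vwofr] -> 13 lines: sdaf saevi jntk ptafx dxkq dxpm edg vwofr uyrd wvsjr joqr ync wupi
Final line count: 13

Answer: 13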